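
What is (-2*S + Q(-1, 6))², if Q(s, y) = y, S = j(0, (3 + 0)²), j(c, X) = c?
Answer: 36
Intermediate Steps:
S = 0
(-2*S + Q(-1, 6))² = (-2*0 + 6)² = (0 + 6)² = 6² = 36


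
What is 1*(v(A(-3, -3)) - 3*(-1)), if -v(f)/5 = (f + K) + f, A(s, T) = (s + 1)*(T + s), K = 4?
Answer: -137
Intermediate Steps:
A(s, T) = (1 + s)*(T + s)
v(f) = -20 - 10*f (v(f) = -5*((f + 4) + f) = -5*((4 + f) + f) = -5*(4 + 2*f) = -20 - 10*f)
1*(v(A(-3, -3)) - 3*(-1)) = 1*((-20 - 10*(-3 - 3 + (-3)² - 3*(-3))) - 3*(-1)) = 1*((-20 - 10*(-3 - 3 + 9 + 9)) + 3) = 1*((-20 - 10*12) + 3) = 1*((-20 - 120) + 3) = 1*(-140 + 3) = 1*(-137) = -137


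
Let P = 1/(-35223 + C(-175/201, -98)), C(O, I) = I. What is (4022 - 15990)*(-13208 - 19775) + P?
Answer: 13942630754623/35321 ≈ 3.9474e+8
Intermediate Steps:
P = -1/35321 (P = 1/(-35223 - 98) = 1/(-35321) = -1/35321 ≈ -2.8312e-5)
(4022 - 15990)*(-13208 - 19775) + P = (4022 - 15990)*(-13208 - 19775) - 1/35321 = -11968*(-32983) - 1/35321 = 394740544 - 1/35321 = 13942630754623/35321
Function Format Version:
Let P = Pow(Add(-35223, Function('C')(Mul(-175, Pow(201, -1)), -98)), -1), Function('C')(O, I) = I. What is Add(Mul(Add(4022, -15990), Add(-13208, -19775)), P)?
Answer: Rational(13942630754623, 35321) ≈ 3.9474e+8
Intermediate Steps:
P = Rational(-1, 35321) (P = Pow(Add(-35223, -98), -1) = Pow(-35321, -1) = Rational(-1, 35321) ≈ -2.8312e-5)
Add(Mul(Add(4022, -15990), Add(-13208, -19775)), P) = Add(Mul(Add(4022, -15990), Add(-13208, -19775)), Rational(-1, 35321)) = Add(Mul(-11968, -32983), Rational(-1, 35321)) = Add(394740544, Rational(-1, 35321)) = Rational(13942630754623, 35321)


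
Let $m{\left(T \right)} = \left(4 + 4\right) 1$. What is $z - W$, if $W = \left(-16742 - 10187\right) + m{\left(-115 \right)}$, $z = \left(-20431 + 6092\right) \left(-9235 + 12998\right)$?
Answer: $-53930736$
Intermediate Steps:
$m{\left(T \right)} = 8$ ($m{\left(T \right)} = 8 \cdot 1 = 8$)
$z = -53957657$ ($z = \left(-14339\right) 3763 = -53957657$)
$W = -26921$ ($W = \left(-16742 - 10187\right) + 8 = -26929 + 8 = -26921$)
$z - W = -53957657 - -26921 = -53957657 + 26921 = -53930736$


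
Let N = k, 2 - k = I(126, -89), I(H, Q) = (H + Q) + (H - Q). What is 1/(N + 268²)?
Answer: 1/71574 ≈ 1.3972e-5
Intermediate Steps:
I(H, Q) = 2*H
k = -250 (k = 2 - 2*126 = 2 - 1*252 = 2 - 252 = -250)
N = -250
1/(N + 268²) = 1/(-250 + 268²) = 1/(-250 + 71824) = 1/71574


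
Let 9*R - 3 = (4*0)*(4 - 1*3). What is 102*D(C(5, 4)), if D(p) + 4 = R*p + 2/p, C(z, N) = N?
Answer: -221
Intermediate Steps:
R = 1/3 (R = 1/3 + ((4*0)*(4 - 1*3))/9 = 1/3 + (0*(4 - 3))/9 = 1/3 + (0*1)/9 = 1/3 + (1/9)*0 = 1/3 + 0 = 1/3 ≈ 0.33333)
D(p) = -4 + 2/p + p/3 (D(p) = -4 + (p/3 + 2/p) = -4 + (2/p + p/3) = -4 + 2/p + p/3)
102*D(C(5, 4)) = 102*(-4 + 2/4 + (1/3)*4) = 102*(-4 + 2*(1/4) + 4/3) = 102*(-4 + 1/2 + 4/3) = 102*(-13/6) = -221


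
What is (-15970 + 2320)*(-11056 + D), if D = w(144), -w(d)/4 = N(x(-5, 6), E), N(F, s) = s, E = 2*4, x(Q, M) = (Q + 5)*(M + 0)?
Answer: 151351200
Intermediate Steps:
x(Q, M) = M*(5 + Q) (x(Q, M) = (5 + Q)*M = M*(5 + Q))
E = 8
w(d) = -32 (w(d) = -4*8 = -32)
D = -32
(-15970 + 2320)*(-11056 + D) = (-15970 + 2320)*(-11056 - 32) = -13650*(-11088) = 151351200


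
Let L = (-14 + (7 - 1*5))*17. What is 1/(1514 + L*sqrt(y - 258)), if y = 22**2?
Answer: -757/3556510 - 51*sqrt(226)/1778255 ≈ -0.00064400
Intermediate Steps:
y = 484
L = -204 (L = (-14 + (7 - 5))*17 = (-14 + 2)*17 = -12*17 = -204)
1/(1514 + L*sqrt(y - 258)) = 1/(1514 - 204*sqrt(484 - 258)) = 1/(1514 - 204*sqrt(226))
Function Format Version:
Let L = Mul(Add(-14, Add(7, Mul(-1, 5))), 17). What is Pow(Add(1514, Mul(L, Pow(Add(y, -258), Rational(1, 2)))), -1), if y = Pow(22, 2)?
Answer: Add(Rational(-757, 3556510), Mul(Rational(-51, 1778255), Pow(226, Rational(1, 2)))) ≈ -0.00064400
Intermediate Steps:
y = 484
L = -204 (L = Mul(Add(-14, Add(7, -5)), 17) = Mul(Add(-14, 2), 17) = Mul(-12, 17) = -204)
Pow(Add(1514, Mul(L, Pow(Add(y, -258), Rational(1, 2)))), -1) = Pow(Add(1514, Mul(-204, Pow(Add(484, -258), Rational(1, 2)))), -1) = Pow(Add(1514, Mul(-204, Pow(226, Rational(1, 2)))), -1)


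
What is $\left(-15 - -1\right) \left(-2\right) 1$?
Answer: $28$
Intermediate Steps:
$\left(-15 - -1\right) \left(-2\right) 1 = \left(-15 + 1\right) \left(-2\right) 1 = \left(-14\right) \left(-2\right) 1 = 28 \cdot 1 = 28$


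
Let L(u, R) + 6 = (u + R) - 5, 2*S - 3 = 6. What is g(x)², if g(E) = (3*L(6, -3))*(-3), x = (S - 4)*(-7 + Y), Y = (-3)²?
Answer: 5184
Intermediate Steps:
S = 9/2 (S = 3/2 + (½)*6 = 3/2 + 3 = 9/2 ≈ 4.5000)
L(u, R) = -11 + R + u (L(u, R) = -6 + ((u + R) - 5) = -6 + ((R + u) - 5) = -6 + (-5 + R + u) = -11 + R + u)
Y = 9
x = 1 (x = (9/2 - 4)*(-7 + 9) = (½)*2 = 1)
g(E) = 72 (g(E) = (3*(-11 - 3 + 6))*(-3) = (3*(-8))*(-3) = -24*(-3) = 72)
g(x)² = 72² = 5184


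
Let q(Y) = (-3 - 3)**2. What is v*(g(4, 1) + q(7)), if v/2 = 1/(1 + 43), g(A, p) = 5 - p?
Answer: 20/11 ≈ 1.8182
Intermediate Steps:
q(Y) = 36 (q(Y) = (-6)**2 = 36)
v = 1/22 (v = 2/(1 + 43) = 2/44 = 2*(1/44) = 1/22 ≈ 0.045455)
v*(g(4, 1) + q(7)) = ((5 - 1*1) + 36)/22 = ((5 - 1) + 36)/22 = (4 + 36)/22 = (1/22)*40 = 20/11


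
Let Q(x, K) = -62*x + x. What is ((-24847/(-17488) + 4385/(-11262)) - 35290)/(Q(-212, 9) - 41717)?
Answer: 3475078638103/2834600802480 ≈ 1.2260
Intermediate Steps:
Q(x, K) = -61*x
((-24847/(-17488) + 4385/(-11262)) - 35290)/(Q(-212, 9) - 41717) = ((-24847/(-17488) + 4385/(-11262)) - 35290)/(-61*(-212) - 41717) = ((-24847*(-1/17488) + 4385*(-1/11262)) - 35290)/(12932 - 41717) = ((24847/17488 - 4385/11262) - 35290)/(-28785) = (101571017/98474928 - 35290)*(-1/28785) = -3475078638103/98474928*(-1/28785) = 3475078638103/2834600802480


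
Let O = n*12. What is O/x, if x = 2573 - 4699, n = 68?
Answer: -408/1063 ≈ -0.38382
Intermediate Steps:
x = -2126
O = 816 (O = 68*12 = 816)
O/x = 816/(-2126) = 816*(-1/2126) = -408/1063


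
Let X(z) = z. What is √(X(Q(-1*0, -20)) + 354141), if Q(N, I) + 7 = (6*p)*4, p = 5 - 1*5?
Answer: √354134 ≈ 595.09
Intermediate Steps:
p = 0 (p = 5 - 5 = 0)
Q(N, I) = -7 (Q(N, I) = -7 + (6*0)*4 = -7 + 0*4 = -7 + 0 = -7)
√(X(Q(-1*0, -20)) + 354141) = √(-7 + 354141) = √354134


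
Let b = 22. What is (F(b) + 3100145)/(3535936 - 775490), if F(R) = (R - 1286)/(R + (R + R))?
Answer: 102304153/91094718 ≈ 1.1231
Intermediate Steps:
F(R) = (-1286 + R)/(3*R) (F(R) = (-1286 + R)/(R + 2*R) = (-1286 + R)/((3*R)) = (-1286 + R)*(1/(3*R)) = (-1286 + R)/(3*R))
(F(b) + 3100145)/(3535936 - 775490) = ((⅓)*(-1286 + 22)/22 + 3100145)/(3535936 - 775490) = ((⅓)*(1/22)*(-1264) + 3100145)/2760446 = (-632/33 + 3100145)*(1/2760446) = (102304153/33)*(1/2760446) = 102304153/91094718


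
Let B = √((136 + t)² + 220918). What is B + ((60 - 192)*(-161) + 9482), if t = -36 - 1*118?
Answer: 30734 + √221242 ≈ 31204.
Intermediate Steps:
t = -154 (t = -36 - 118 = -154)
B = √221242 (B = √((136 - 154)² + 220918) = √((-18)² + 220918) = √(324 + 220918) = √221242 ≈ 470.36)
B + ((60 - 192)*(-161) + 9482) = √221242 + ((60 - 192)*(-161) + 9482) = √221242 + (-132*(-161) + 9482) = √221242 + (21252 + 9482) = √221242 + 30734 = 30734 + √221242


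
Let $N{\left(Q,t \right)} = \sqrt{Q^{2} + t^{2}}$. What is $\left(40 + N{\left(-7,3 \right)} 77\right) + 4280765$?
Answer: $4280805 + 77 \sqrt{58} \approx 4.2814 \cdot 10^{6}$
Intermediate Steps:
$\left(40 + N{\left(-7,3 \right)} 77\right) + 4280765 = \left(40 + \sqrt{\left(-7\right)^{2} + 3^{2}} \cdot 77\right) + 4280765 = \left(40 + \sqrt{49 + 9} \cdot 77\right) + 4280765 = \left(40 + \sqrt{58} \cdot 77\right) + 4280765 = \left(40 + 77 \sqrt{58}\right) + 4280765 = 4280805 + 77 \sqrt{58}$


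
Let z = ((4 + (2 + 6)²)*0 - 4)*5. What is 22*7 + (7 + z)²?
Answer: 323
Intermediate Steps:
z = -20 (z = ((4 + 8²)*0 - 4)*5 = ((4 + 64)*0 - 4)*5 = (68*0 - 4)*5 = (0 - 4)*5 = -4*5 = -20)
22*7 + (7 + z)² = 22*7 + (7 - 20)² = 154 + (-13)² = 154 + 169 = 323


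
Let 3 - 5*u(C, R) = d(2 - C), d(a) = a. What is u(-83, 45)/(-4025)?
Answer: 82/20125 ≈ 0.0040745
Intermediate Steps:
u(C, R) = ⅕ + C/5 (u(C, R) = ⅗ - (2 - C)/5 = ⅗ + (-⅖ + C/5) = ⅕ + C/5)
u(-83, 45)/(-4025) = (⅕ + (⅕)*(-83))/(-4025) = (⅕ - 83/5)*(-1/4025) = -82/5*(-1/4025) = 82/20125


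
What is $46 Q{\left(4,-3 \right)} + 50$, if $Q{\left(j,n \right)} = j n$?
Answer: $-502$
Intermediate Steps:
$46 Q{\left(4,-3 \right)} + 50 = 46 \cdot 4 \left(-3\right) + 50 = 46 \left(-12\right) + 50 = -552 + 50 = -502$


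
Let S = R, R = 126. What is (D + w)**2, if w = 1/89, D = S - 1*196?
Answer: 38800441/7921 ≈ 4898.4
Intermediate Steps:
S = 126
D = -70 (D = 126 - 1*196 = 126 - 196 = -70)
w = 1/89 ≈ 0.011236
(D + w)**2 = (-70 + 1/89)**2 = (-6229/89)**2 = 38800441/7921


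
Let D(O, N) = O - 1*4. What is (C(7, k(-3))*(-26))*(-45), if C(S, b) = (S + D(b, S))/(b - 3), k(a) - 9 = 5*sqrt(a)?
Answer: 57330/37 - 11700*I*sqrt(3)/37 ≈ 1549.5 - 547.7*I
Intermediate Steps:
D(O, N) = -4 + O (D(O, N) = O - 4 = -4 + O)
k(a) = 9 + 5*sqrt(a)
C(S, b) = (-4 + S + b)/(-3 + b) (C(S, b) = (S + (-4 + b))/(b - 3) = (-4 + S + b)/(-3 + b))
(C(7, k(-3))*(-26))*(-45) = (((-4 + 7 + (9 + 5*sqrt(-3)))/(-3 + (9 + 5*sqrt(-3))))*(-26))*(-45) = (((-4 + 7 + (9 + 5*(I*sqrt(3))))/(-3 + (9 + 5*(I*sqrt(3)))))*(-26))*(-45) = (((-4 + 7 + (9 + 5*I*sqrt(3)))/(-3 + (9 + 5*I*sqrt(3))))*(-26))*(-45) = (((12 + 5*I*sqrt(3))/(6 + 5*I*sqrt(3)))*(-26))*(-45) = -26*(12 + 5*I*sqrt(3))/(6 + 5*I*sqrt(3))*(-45) = 1170*(12 + 5*I*sqrt(3))/(6 + 5*I*sqrt(3))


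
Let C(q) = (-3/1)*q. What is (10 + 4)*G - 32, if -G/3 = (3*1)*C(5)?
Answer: 1858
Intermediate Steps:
C(q) = -3*q (C(q) = (-3*1)*q = -3*q)
G = 135 (G = -3*3*1*(-3*5) = -9*(-15) = -3*(-45) = 135)
(10 + 4)*G - 32 = (10 + 4)*135 - 32 = 14*135 - 32 = 1890 - 32 = 1858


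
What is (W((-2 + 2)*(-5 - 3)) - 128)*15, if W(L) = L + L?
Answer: -1920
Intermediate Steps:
W(L) = 2*L
(W((-2 + 2)*(-5 - 3)) - 128)*15 = (2*((-2 + 2)*(-5 - 3)) - 128)*15 = (2*(0*(-8)) - 128)*15 = (2*0 - 128)*15 = (0 - 128)*15 = -128*15 = -1920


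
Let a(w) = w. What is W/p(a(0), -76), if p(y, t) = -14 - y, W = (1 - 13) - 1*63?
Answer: 75/14 ≈ 5.3571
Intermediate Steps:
W = -75 (W = -12 - 63 = -75)
W/p(a(0), -76) = -75/(-14 - 1*0) = -75/(-14 + 0) = -75/(-14) = -75*(-1/14) = 75/14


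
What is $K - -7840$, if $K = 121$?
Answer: $7961$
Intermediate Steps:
$K - -7840 = 121 - -7840 = 121 + 7840 = 7961$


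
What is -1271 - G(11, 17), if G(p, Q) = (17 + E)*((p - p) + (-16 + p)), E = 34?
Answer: -1016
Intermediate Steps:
G(p, Q) = -816 + 51*p (G(p, Q) = (17 + 34)*((p - p) + (-16 + p)) = 51*(0 + (-16 + p)) = 51*(-16 + p) = -816 + 51*p)
-1271 - G(11, 17) = -1271 - (-816 + 51*11) = -1271 - (-816 + 561) = -1271 - 1*(-255) = -1271 + 255 = -1016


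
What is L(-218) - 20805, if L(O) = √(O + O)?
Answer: -20805 + 2*I*√109 ≈ -20805.0 + 20.881*I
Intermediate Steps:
L(O) = √2*√O (L(O) = √(2*O) = √2*√O)
L(-218) - 20805 = √2*√(-218) - 20805 = √2*(I*√218) - 20805 = 2*I*√109 - 20805 = -20805 + 2*I*√109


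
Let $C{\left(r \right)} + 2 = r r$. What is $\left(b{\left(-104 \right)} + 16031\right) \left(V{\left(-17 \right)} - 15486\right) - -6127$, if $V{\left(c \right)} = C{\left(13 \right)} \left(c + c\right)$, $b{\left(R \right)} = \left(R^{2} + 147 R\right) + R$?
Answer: $-242427493$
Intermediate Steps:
$b{\left(R \right)} = R^{2} + 148 R$
$C{\left(r \right)} = -2 + r^{2}$ ($C{\left(r \right)} = -2 + r r = -2 + r^{2}$)
$V{\left(c \right)} = 334 c$ ($V{\left(c \right)} = \left(-2 + 13^{2}\right) \left(c + c\right) = \left(-2 + 169\right) 2 c = 167 \cdot 2 c = 334 c$)
$\left(b{\left(-104 \right)} + 16031\right) \left(V{\left(-17 \right)} - 15486\right) - -6127 = \left(- 104 \left(148 - 104\right) + 16031\right) \left(334 \left(-17\right) - 15486\right) - -6127 = \left(\left(-104\right) 44 + 16031\right) \left(-5678 - 15486\right) + 6127 = \left(-4576 + 16031\right) \left(-21164\right) + 6127 = 11455 \left(-21164\right) + 6127 = -242433620 + 6127 = -242427493$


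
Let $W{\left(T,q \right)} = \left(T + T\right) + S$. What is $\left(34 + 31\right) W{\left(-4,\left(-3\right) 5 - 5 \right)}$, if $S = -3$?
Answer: $-715$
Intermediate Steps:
$W{\left(T,q \right)} = -3 + 2 T$ ($W{\left(T,q \right)} = \left(T + T\right) - 3 = 2 T - 3 = -3 + 2 T$)
$\left(34 + 31\right) W{\left(-4,\left(-3\right) 5 - 5 \right)} = \left(34 + 31\right) \left(-3 + 2 \left(-4\right)\right) = 65 \left(-3 - 8\right) = 65 \left(-11\right) = -715$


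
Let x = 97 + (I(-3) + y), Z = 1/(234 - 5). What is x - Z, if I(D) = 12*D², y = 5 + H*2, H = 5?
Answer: 50379/229 ≈ 220.00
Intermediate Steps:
y = 15 (y = 5 + 5*2 = 5 + 10 = 15)
Z = 1/229 ≈ 0.0043668
x = 220 (x = 97 + (12*(-3)² + 15) = 97 + (12*9 + 15) = 97 + (108 + 15) = 97 + 123 = 220)
x - Z = 220 - 1*1/229 = 220 - 1/229 = 50379/229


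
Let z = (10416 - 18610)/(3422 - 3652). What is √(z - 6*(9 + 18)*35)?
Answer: I*√74514595/115 ≈ 75.063*I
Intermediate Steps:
z = 4097/115 (z = -8194/(-230) = -8194*(-1/230) = 4097/115 ≈ 35.626)
√(z - 6*(9 + 18)*35) = √(4097/115 - 6*(9 + 18)*35) = √(4097/115 - 6*27*35) = √(4097/115 - 162*35) = √(4097/115 - 5670) = √(-647953/115) = I*√74514595/115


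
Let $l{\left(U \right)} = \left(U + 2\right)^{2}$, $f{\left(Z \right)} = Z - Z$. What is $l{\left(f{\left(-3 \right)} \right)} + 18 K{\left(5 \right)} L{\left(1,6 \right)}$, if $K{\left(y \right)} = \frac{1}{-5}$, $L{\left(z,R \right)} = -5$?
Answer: $22$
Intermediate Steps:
$f{\left(Z \right)} = 0$
$l{\left(U \right)} = \left(2 + U\right)^{2}$
$K{\left(y \right)} = - \frac{1}{5}$
$l{\left(f{\left(-3 \right)} \right)} + 18 K{\left(5 \right)} L{\left(1,6 \right)} = \left(2 + 0\right)^{2} + 18 \left(- \frac{1}{5}\right) \left(-5\right) = 2^{2} - -18 = 4 + 18 = 22$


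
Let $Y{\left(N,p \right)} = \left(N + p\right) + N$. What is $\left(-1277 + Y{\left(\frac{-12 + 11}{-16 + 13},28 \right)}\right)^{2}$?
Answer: $\frac{14025025}{9} \approx 1.5583 \cdot 10^{6}$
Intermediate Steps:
$Y{\left(N,p \right)} = p + 2 N$
$\left(-1277 + Y{\left(\frac{-12 + 11}{-16 + 13},28 \right)}\right)^{2} = \left(-1277 + \left(28 + 2 \frac{-12 + 11}{-16 + 13}\right)\right)^{2} = \left(-1277 + \left(28 + 2 \left(- \frac{1}{-3}\right)\right)\right)^{2} = \left(-1277 + \left(28 + 2 \left(\left(-1\right) \left(- \frac{1}{3}\right)\right)\right)\right)^{2} = \left(-1277 + \left(28 + 2 \cdot \frac{1}{3}\right)\right)^{2} = \left(-1277 + \left(28 + \frac{2}{3}\right)\right)^{2} = \left(-1277 + \frac{86}{3}\right)^{2} = \left(- \frac{3745}{3}\right)^{2} = \frac{14025025}{9}$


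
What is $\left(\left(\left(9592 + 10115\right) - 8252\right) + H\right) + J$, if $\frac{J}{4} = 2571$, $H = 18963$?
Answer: $40702$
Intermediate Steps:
$J = 10284$ ($J = 4 \cdot 2571 = 10284$)
$\left(\left(\left(9592 + 10115\right) - 8252\right) + H\right) + J = \left(\left(\left(9592 + 10115\right) - 8252\right) + 18963\right) + 10284 = \left(\left(19707 - 8252\right) + 18963\right) + 10284 = \left(11455 + 18963\right) + 10284 = 30418 + 10284 = 40702$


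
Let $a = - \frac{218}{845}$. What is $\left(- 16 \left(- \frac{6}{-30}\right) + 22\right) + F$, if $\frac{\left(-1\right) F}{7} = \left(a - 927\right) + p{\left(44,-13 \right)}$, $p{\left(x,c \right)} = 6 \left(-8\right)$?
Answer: $\frac{5784537}{845} \approx 6845.6$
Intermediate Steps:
$a = - \frac{218}{845}$ ($a = \left(-218\right) \frac{1}{845} = - \frac{218}{845} \approx -0.25799$)
$p{\left(x,c \right)} = -48$
$F = \frac{5768651}{845}$ ($F = - 7 \left(\left(- \frac{218}{845} - 927\right) - 48\right) = - 7 \left(- \frac{783533}{845} - 48\right) = \left(-7\right) \left(- \frac{824093}{845}\right) = \frac{5768651}{845} \approx 6826.8$)
$\left(- 16 \left(- \frac{6}{-30}\right) + 22\right) + F = \left(- 16 \left(- \frac{6}{-30}\right) + 22\right) + \frac{5768651}{845} = \left(- 16 \left(\left(-6\right) \left(- \frac{1}{30}\right)\right) + 22\right) + \frac{5768651}{845} = \left(\left(-16\right) \frac{1}{5} + 22\right) + \frac{5768651}{845} = \left(- \frac{16}{5} + 22\right) + \frac{5768651}{845} = \frac{94}{5} + \frac{5768651}{845} = \frac{5784537}{845}$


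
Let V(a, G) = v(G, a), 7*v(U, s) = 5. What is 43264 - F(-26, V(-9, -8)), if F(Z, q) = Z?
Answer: 43290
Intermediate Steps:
v(U, s) = 5/7 (v(U, s) = (⅐)*5 = 5/7)
V(a, G) = 5/7
43264 - F(-26, V(-9, -8)) = 43264 - 1*(-26) = 43264 + 26 = 43290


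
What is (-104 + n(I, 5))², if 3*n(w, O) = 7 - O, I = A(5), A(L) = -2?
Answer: 96100/9 ≈ 10678.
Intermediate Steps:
I = -2
n(w, O) = 7/3 - O/3 (n(w, O) = (7 - O)/3 = 7/3 - O/3)
(-104 + n(I, 5))² = (-104 + (7/3 - ⅓*5))² = (-104 + (7/3 - 5/3))² = (-104 + ⅔)² = (-310/3)² = 96100/9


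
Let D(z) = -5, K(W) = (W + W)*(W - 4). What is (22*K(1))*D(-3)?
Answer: 660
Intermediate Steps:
K(W) = 2*W*(-4 + W) (K(W) = (2*W)*(-4 + W) = 2*W*(-4 + W))
(22*K(1))*D(-3) = (22*(2*1*(-4 + 1)))*(-5) = (22*(2*1*(-3)))*(-5) = (22*(-6))*(-5) = -132*(-5) = 660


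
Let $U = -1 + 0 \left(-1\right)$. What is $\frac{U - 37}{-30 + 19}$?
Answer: $\frac{38}{11} \approx 3.4545$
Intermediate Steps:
$U = -1$ ($U = -1 + 0 = -1$)
$\frac{U - 37}{-30 + 19} = \frac{-1 - 37}{-30 + 19} = - \frac{38}{-11} = \left(-38\right) \left(- \frac{1}{11}\right) = \frac{38}{11}$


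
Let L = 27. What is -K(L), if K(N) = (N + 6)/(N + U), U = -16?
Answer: -3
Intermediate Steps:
K(N) = (6 + N)/(-16 + N) (K(N) = (N + 6)/(N - 16) = (6 + N)/(-16 + N))
-K(L) = -(6 + 27)/(-16 + 27) = -33/11 = -1*3 = -3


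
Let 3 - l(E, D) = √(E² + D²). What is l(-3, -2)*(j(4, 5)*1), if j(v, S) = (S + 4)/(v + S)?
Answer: 3 - √13 ≈ -0.60555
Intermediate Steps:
j(v, S) = (4 + S)/(S + v)
l(E, D) = 3 - √(D² + E²) (l(E, D) = 3 - √(E² + D²) = 3 - √(D² + E²))
l(-3, -2)*(j(4, 5)*1) = (3 - √((-2)² + (-3)²))*(((4 + 5)/(5 + 4))*1) = (3 - √(4 + 9))*((9/9)*1) = (3 - √13)*(((⅑)*9)*1) = (3 - √13)*(1*1) = (3 - √13)*1 = 3 - √13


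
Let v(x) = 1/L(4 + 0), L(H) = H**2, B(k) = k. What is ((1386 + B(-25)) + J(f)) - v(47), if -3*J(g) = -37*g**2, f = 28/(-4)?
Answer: 94333/48 ≈ 1965.3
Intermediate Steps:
v(x) = 1/16 (v(x) = 1/((4 + 0)**2) = 1/(4**2) = 1/16)
f = -7 (f = 28*(-1/4) = -7)
J(g) = 37*g**2/3 (J(g) = -(-37)*g**2/3 = 37*g**2/3)
((1386 + B(-25)) + J(f)) - v(47) = ((1386 - 25) + (37/3)*(-7)**2) - 1*1/16 = (1361 + (37/3)*49) - 1/16 = (1361 + 1813/3) - 1/16 = 5896/3 - 1/16 = 94333/48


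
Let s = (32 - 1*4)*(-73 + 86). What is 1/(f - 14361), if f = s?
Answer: -1/13997 ≈ -7.1444e-5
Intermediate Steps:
s = 364 (s = (32 - 4)*13 = 28*13 = 364)
f = 364
1/(f - 14361) = 1/(364 - 14361) = 1/(-13997) = -1/13997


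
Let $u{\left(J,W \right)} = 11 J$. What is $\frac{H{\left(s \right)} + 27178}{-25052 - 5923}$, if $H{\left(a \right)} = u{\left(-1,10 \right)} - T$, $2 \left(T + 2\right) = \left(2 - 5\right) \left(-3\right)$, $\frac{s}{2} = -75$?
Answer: $- \frac{54329}{61950} \approx -0.87698$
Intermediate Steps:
$s = -150$ ($s = 2 \left(-75\right) = -150$)
$T = \frac{5}{2}$ ($T = -2 + \frac{\left(2 - 5\right) \left(-3\right)}{2} = -2 + \frac{\left(-3\right) \left(-3\right)}{2} = -2 + \frac{1}{2} \cdot 9 = -2 + \frac{9}{2} = \frac{5}{2} \approx 2.5$)
$H{\left(a \right)} = - \frac{27}{2}$ ($H{\left(a \right)} = 11 \left(-1\right) - \frac{5}{2} = -11 - \frac{5}{2} = - \frac{27}{2}$)
$\frac{H{\left(s \right)} + 27178}{-25052 - 5923} = \frac{- \frac{27}{2} + 27178}{-25052 - 5923} = \frac{54329}{2 \left(-30975\right)} = \frac{54329}{2} \left(- \frac{1}{30975}\right) = - \frac{54329}{61950}$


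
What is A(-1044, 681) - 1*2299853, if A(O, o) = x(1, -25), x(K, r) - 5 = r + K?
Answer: -2299872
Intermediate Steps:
x(K, r) = 5 + K + r (x(K, r) = 5 + (r + K) = 5 + (K + r) = 5 + K + r)
A(O, o) = -19 (A(O, o) = 5 + 1 - 25 = -19)
A(-1044, 681) - 1*2299853 = -19 - 1*2299853 = -19 - 2299853 = -2299872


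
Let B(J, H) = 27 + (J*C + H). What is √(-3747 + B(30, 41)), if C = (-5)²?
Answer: I*√2929 ≈ 54.12*I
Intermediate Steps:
C = 25
B(J, H) = 27 + H + 25*J (B(J, H) = 27 + (J*25 + H) = 27 + (25*J + H) = 27 + (H + 25*J) = 27 + H + 25*J)
√(-3747 + B(30, 41)) = √(-3747 + (27 + 41 + 25*30)) = √(-3747 + (27 + 41 + 750)) = √(-3747 + 818) = √(-2929) = I*√2929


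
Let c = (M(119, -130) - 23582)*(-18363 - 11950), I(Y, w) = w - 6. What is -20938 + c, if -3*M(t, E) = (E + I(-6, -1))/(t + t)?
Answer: 510377489911/714 ≈ 7.1481e+8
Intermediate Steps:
I(Y, w) = -6 + w
M(t, E) = -(-7 + E)/(6*t) (M(t, E) = -(E + (-6 - 1))/(3*(t + t)) = -(E - 7)/(3*(2*t)) = -(-7 + E)*1/(2*t)/3 = -(-7 + E)/(6*t))
c = 510392439643/714 (c = ((⅙)*(7 - 1*(-130))/119 - 23582)*(-18363 - 11950) = ((⅙)*(1/119)*(7 + 130) - 23582)*(-30313) = ((⅙)*(1/119)*137 - 23582)*(-30313) = (137/714 - 23582)*(-30313) = -16837411/714*(-30313) = 510392439643/714 ≈ 7.1483e+8)
-20938 + c = -20938 + 510392439643/714 = 510377489911/714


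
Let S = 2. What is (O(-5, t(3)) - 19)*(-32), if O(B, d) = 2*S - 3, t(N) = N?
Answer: 576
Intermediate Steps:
O(B, d) = 1 (O(B, d) = 2*2 - 3 = 4 - 3 = 1)
(O(-5, t(3)) - 19)*(-32) = (1 - 19)*(-32) = -18*(-32) = 576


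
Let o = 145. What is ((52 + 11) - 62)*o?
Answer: 145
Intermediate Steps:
((52 + 11) - 62)*o = ((52 + 11) - 62)*145 = (63 - 62)*145 = 1*145 = 145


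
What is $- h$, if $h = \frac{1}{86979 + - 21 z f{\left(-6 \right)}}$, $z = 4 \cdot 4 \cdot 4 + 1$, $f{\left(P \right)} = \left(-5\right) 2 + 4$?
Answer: $- \frac{1}{95169} \approx -1.0508 \cdot 10^{-5}$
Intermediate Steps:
$f{\left(P \right)} = -6$ ($f{\left(P \right)} = -10 + 4 = -6$)
$z = 65$ ($z = 16 \cdot 4 + 1 = 64 + 1 = 65$)
$h = \frac{1}{95169}$ ($h = \frac{1}{86979 + \left(-21\right) 65 \left(-6\right)} = \frac{1}{86979 - -8190} = \frac{1}{86979 + 8190} = \frac{1}{95169} \approx 1.0508 \cdot 10^{-5}$)
$- h = \left(-1\right) \frac{1}{95169} = - \frac{1}{95169}$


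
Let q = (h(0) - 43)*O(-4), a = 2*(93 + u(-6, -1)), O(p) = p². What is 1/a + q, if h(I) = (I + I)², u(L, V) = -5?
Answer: -121087/176 ≈ -687.99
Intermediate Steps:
h(I) = 4*I² (h(I) = (2*I)² = 4*I²)
a = 176 (a = 2*(93 - 5) = 2*88 = 176)
q = -688 (q = (4*0² - 43)*(-4)² = (4*0 - 43)*16 = (0 - 43)*16 = -43*16 = -688)
1/a + q = 1/176 - 688 = -121087/176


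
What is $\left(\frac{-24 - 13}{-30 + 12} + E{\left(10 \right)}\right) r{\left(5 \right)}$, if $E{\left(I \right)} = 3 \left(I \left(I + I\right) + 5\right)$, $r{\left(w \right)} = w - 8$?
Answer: $- \frac{11107}{6} \approx -1851.2$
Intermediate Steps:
$r{\left(w \right)} = -8 + w$
$E{\left(I \right)} = 15 + 6 I^{2}$ ($E{\left(I \right)} = 3 \left(I 2 I + 5\right) = 3 \left(2 I^{2} + 5\right) = 3 \left(5 + 2 I^{2}\right) = 15 + 6 I^{2}$)
$\left(\frac{-24 - 13}{-30 + 12} + E{\left(10 \right)}\right) r{\left(5 \right)} = \left(\frac{-24 - 13}{-30 + 12} + \left(15 + 6 \cdot 10^{2}\right)\right) \left(-8 + 5\right) = \left(- \frac{37}{-18} + \left(15 + 6 \cdot 100\right)\right) \left(-3\right) = \left(\left(-37\right) \left(- \frac{1}{18}\right) + \left(15 + 600\right)\right) \left(-3\right) = \left(\frac{37}{18} + 615\right) \left(-3\right) = \frac{11107}{18} \left(-3\right) = - \frac{11107}{6}$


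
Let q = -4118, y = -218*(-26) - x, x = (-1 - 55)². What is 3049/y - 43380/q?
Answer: 61196971/5213388 ≈ 11.738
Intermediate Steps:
x = 3136 (x = (-56)² = 3136)
y = 2532 (y = -218*(-26) - 1*3136 = 5668 - 3136 = 2532)
3049/y - 43380/q = 3049/2532 - 43380/(-4118) = 3049*(1/2532) - 43380*(-1/4118) = 3049/2532 + 21690/2059 = 61196971/5213388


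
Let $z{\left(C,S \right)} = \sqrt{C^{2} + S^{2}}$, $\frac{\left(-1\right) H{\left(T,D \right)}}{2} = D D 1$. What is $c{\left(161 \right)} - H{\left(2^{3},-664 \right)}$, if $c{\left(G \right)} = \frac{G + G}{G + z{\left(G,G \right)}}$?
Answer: $881790 + 2 \sqrt{2} \approx 8.8179 \cdot 10^{5}$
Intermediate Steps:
$H{\left(T,D \right)} = - 2 D^{2}$ ($H{\left(T,D \right)} = - 2 D D 1 = - 2 D^{2} \cdot 1 = - 2 D^{2}$)
$c{\left(G \right)} = \frac{2 G}{G + \sqrt{2} \sqrt{G^{2}}}$ ($c{\left(G \right)} = \frac{G + G}{G + \sqrt{G^{2} + G^{2}}} = \frac{2 G}{G + \sqrt{2 G^{2}}} = \frac{2 G}{G + \sqrt{2} \sqrt{G^{2}}}$)
$c{\left(161 \right)} - H{\left(2^{3},-664 \right)} = 2 \cdot 161 \frac{1}{161 + \sqrt{2} \sqrt{161^{2}}} - - 2 \left(-664\right)^{2} = 2 \cdot 161 \frac{1}{161 + \sqrt{2} \sqrt{25921}} - \left(-2\right) 440896 = 2 \cdot 161 \frac{1}{161 + \sqrt{2} \cdot 161} - -881792 = 2 \cdot 161 \frac{1}{161 + 161 \sqrt{2}} + 881792 = \frac{322}{161 + 161 \sqrt{2}} + 881792 = 881792 + \frac{322}{161 + 161 \sqrt{2}}$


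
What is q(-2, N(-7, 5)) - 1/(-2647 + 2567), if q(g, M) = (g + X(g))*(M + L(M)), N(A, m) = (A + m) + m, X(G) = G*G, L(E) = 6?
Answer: 1441/80 ≈ 18.013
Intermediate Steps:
X(G) = G**2
N(A, m) = A + 2*m
q(g, M) = (6 + M)*(g + g**2) (q(g, M) = (g + g**2)*(M + 6) = (g + g**2)*(6 + M) = (6 + M)*(g + g**2))
q(-2, N(-7, 5)) - 1/(-2647 + 2567) = -2*(6 + (-7 + 2*5) + 6*(-2) + (-7 + 2*5)*(-2)) - 1/(-2647 + 2567) = -2*(6 + (-7 + 10) - 12 + (-7 + 10)*(-2)) - 1/(-80) = -2*(6 + 3 - 12 + 3*(-2)) - 1*(-1/80) = -2*(6 + 3 - 12 - 6) + 1/80 = -2*(-9) + 1/80 = 18 + 1/80 = 1441/80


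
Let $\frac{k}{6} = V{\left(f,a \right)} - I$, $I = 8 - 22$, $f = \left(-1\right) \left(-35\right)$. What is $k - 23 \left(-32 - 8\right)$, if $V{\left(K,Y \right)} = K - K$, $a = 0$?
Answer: $1004$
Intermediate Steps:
$f = 35$
$I = -14$ ($I = 8 - 22 = -14$)
$V{\left(K,Y \right)} = 0$
$k = 84$ ($k = 6 \left(0 - -14\right) = 6 \left(0 + 14\right) = 6 \cdot 14 = 84$)
$k - 23 \left(-32 - 8\right) = 84 - 23 \left(-32 - 8\right) = 84 - 23 \left(-40\right) = 84 - -920 = 84 + 920 = 1004$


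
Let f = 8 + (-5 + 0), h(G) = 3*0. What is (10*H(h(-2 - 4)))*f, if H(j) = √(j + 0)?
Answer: 0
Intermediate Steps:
h(G) = 0
H(j) = √j
f = 3 (f = 8 - 5 = 3)
(10*H(h(-2 - 4)))*f = (10*√0)*3 = (10*0)*3 = 0*3 = 0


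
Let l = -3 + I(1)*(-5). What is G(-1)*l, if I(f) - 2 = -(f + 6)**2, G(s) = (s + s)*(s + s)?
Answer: 928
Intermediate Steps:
G(s) = 4*s**2 (G(s) = (2*s)*(2*s) = 4*s**2)
I(f) = 2 - (6 + f)**2 (I(f) = 2 - (f + 6)**2 = 2 - (6 + f)**2)
l = 232 (l = -3 + (2 - (6 + 1)**2)*(-5) = -3 + (2 - 1*7**2)*(-5) = -3 + (2 - 1*49)*(-5) = -3 + (2 - 49)*(-5) = -3 - 47*(-5) = -3 + 235 = 232)
G(-1)*l = (4*(-1)**2)*232 = (4*1)*232 = 4*232 = 928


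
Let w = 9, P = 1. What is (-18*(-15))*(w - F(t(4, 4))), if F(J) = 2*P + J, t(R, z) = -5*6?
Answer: 9990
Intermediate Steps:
t(R, z) = -30
F(J) = 2 + J (F(J) = 2*1 + J = 2 + J)
(-18*(-15))*(w - F(t(4, 4))) = (-18*(-15))*(9 - (2 - 30)) = 270*(9 - 1*(-28)) = 270*(9 + 28) = 270*37 = 9990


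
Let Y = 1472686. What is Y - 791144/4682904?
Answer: 862055796125/585363 ≈ 1.4727e+6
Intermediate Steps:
Y - 791144/4682904 = 1472686 - 791144/4682904 = 1472686 - 791144*1/4682904 = 1472686 - 98893/585363 = 862055796125/585363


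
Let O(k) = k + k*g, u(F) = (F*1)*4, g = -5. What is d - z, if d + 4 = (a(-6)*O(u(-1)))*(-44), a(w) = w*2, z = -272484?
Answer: 280928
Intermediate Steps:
a(w) = 2*w
u(F) = 4*F (u(F) = F*4 = 4*F)
O(k) = -4*k (O(k) = k + k*(-5) = k - 5*k = -4*k)
d = 8444 (d = -4 + ((2*(-6))*(-16*(-1)))*(-44) = -4 - (-48)*(-4)*(-44) = -4 - 12*16*(-44) = -4 - 192*(-44) = -4 + 8448 = 8444)
d - z = 8444 - 1*(-272484) = 8444 + 272484 = 280928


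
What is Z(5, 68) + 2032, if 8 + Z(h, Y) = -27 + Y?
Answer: 2065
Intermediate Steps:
Z(h, Y) = -35 + Y (Z(h, Y) = -8 + (-27 + Y) = -35 + Y)
Z(5, 68) + 2032 = (-35 + 68) + 2032 = 33 + 2032 = 2065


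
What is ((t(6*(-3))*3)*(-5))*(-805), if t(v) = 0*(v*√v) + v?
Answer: -217350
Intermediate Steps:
t(v) = v (t(v) = 0*v^(3/2) + v = 0 + v = v)
((t(6*(-3))*3)*(-5))*(-805) = (((6*(-3))*3)*(-5))*(-805) = (-18*3*(-5))*(-805) = -54*(-5)*(-805) = 270*(-805) = -217350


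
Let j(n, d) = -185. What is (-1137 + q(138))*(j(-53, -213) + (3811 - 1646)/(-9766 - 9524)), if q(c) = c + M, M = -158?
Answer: 826286591/3858 ≈ 2.1417e+5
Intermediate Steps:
q(c) = -158 + c (q(c) = c - 158 = -158 + c)
(-1137 + q(138))*(j(-53, -213) + (3811 - 1646)/(-9766 - 9524)) = (-1137 + (-158 + 138))*(-185 + (3811 - 1646)/(-9766 - 9524)) = (-1137 - 20)*(-185 + 2165/(-19290)) = -1157*(-185 + 2165*(-1/19290)) = -1157*(-185 - 433/3858) = -1157*(-714163/3858) = 826286591/3858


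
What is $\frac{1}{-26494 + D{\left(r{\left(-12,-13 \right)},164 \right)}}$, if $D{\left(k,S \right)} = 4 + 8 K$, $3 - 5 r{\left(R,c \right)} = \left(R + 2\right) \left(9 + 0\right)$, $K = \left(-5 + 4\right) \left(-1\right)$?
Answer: $- \frac{1}{26482} \approx -3.7762 \cdot 10^{-5}$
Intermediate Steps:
$K = 1$ ($K = \left(-1\right) \left(-1\right) = 1$)
$r{\left(R,c \right)} = -3 - \frac{9 R}{5}$ ($r{\left(R,c \right)} = \frac{3}{5} - \frac{\left(R + 2\right) \left(9 + 0\right)}{5} = \frac{3}{5} - \frac{\left(2 + R\right) 9}{5} = \frac{3}{5} - \frac{18 + 9 R}{5} = \frac{3}{5} - \left(\frac{18}{5} + \frac{9 R}{5}\right) = -3 - \frac{9 R}{5}$)
$D{\left(k,S \right)} = 12$ ($D{\left(k,S \right)} = 4 + 8 \cdot 1 = 4 + 8 = 12$)
$\frac{1}{-26494 + D{\left(r{\left(-12,-13 \right)},164 \right)}} = \frac{1}{-26494 + 12} = \frac{1}{-26482} = - \frac{1}{26482}$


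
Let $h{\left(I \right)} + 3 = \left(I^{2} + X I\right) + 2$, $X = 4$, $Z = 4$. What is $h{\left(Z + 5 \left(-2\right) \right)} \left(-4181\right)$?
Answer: $-45991$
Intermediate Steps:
$h{\left(I \right)} = -1 + I^{2} + 4 I$ ($h{\left(I \right)} = -3 + \left(\left(I^{2} + 4 I\right) + 2\right) = -3 + \left(2 + I^{2} + 4 I\right) = -1 + I^{2} + 4 I$)
$h{\left(Z + 5 \left(-2\right) \right)} \left(-4181\right) = \left(-1 + \left(4 + 5 \left(-2\right)\right)^{2} + 4 \left(4 + 5 \left(-2\right)\right)\right) \left(-4181\right) = \left(-1 + \left(4 - 10\right)^{2} + 4 \left(4 - 10\right)\right) \left(-4181\right) = \left(-1 + \left(-6\right)^{2} + 4 \left(-6\right)\right) \left(-4181\right) = \left(-1 + 36 - 24\right) \left(-4181\right) = 11 \left(-4181\right) = -45991$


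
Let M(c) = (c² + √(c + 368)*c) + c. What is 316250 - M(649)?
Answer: -105600 - 1947*√113 ≈ -1.2630e+5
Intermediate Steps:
M(c) = c + c² + c*√(368 + c) (M(c) = (c² + √(368 + c)*c) + c = (c² + c*√(368 + c)) + c = c + c² + c*√(368 + c))
316250 - M(649) = 316250 - 649*(1 + 649 + √(368 + 649)) = 316250 - 649*(1 + 649 + √1017) = 316250 - 649*(1 + 649 + 3*√113) = 316250 - 649*(650 + 3*√113) = 316250 - (421850 + 1947*√113) = 316250 + (-421850 - 1947*√113) = -105600 - 1947*√113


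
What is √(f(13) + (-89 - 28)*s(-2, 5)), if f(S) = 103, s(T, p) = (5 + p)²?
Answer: I*√11597 ≈ 107.69*I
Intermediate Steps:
√(f(13) + (-89 - 28)*s(-2, 5)) = √(103 + (-89 - 28)*(5 + 5)²) = √(103 - 117*10²) = √(103 - 117*100) = √(103 - 11700) = √(-11597) = I*√11597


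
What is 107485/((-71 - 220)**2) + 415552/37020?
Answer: 3264037801/261240885 ≈ 12.494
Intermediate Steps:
107485/((-71 - 220)**2) + 415552/37020 = 107485/((-291)**2) + 415552*(1/37020) = 107485/84681 + 103888/9255 = 3264037801/261240885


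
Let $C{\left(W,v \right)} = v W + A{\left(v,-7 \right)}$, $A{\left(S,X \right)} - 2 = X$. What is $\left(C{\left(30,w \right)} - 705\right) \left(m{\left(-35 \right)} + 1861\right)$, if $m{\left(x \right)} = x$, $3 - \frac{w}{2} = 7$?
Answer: $-1734700$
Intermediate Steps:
$w = -8$ ($w = 6 - 14 = -8$)
$A{\left(S,X \right)} = 2 + X$
$C{\left(W,v \right)} = -5 + W v$ ($C{\left(W,v \right)} = v W + \left(2 - 7\right) = W v - 5 = -5 + W v$)
$\left(C{\left(30,w \right)} - 705\right) \left(m{\left(-35 \right)} + 1861\right) = \left(\left(-5 + 30 \left(-8\right)\right) - 705\right) \left(-35 + 1861\right) = \left(\left(-5 - 240\right) - 705\right) 1826 = \left(-245 - 705\right) 1826 = \left(-950\right) 1826 = -1734700$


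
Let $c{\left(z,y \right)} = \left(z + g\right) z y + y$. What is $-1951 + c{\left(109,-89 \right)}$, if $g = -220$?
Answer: $1074771$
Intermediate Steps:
$c{\left(z,y \right)} = y + y z \left(-220 + z\right)$ ($c{\left(z,y \right)} = \left(z - 220\right) z y + y = \left(-220 + z\right) z y + y = z \left(-220 + z\right) y + y = y z \left(-220 + z\right) + y = y + y z \left(-220 + z\right)$)
$-1951 + c{\left(109,-89 \right)} = -1951 - 89 \left(1 + 109^{2} - 23980\right) = -1951 - 89 \left(1 + 11881 - 23980\right) = -1951 - -1076722 = -1951 + 1076722 = 1074771$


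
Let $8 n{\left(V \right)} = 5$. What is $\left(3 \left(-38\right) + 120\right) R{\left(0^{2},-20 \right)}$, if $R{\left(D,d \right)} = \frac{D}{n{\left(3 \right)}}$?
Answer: $0$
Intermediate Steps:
$n{\left(V \right)} = \frac{5}{8}$ ($n{\left(V \right)} = \frac{1}{8} \cdot 5 = \frac{5}{8}$)
$R{\left(D,d \right)} = \frac{8 D}{5}$ ($R{\left(D,d \right)} = \frac{D}{\frac{5}{8}} = D \frac{8}{5} = \frac{8 D}{5}$)
$\left(3 \left(-38\right) + 120\right) R{\left(0^{2},-20 \right)} = \left(3 \left(-38\right) + 120\right) \frac{8 \cdot 0^{2}}{5} = \left(-114 + 120\right) \frac{8}{5} \cdot 0 = 6 \cdot 0 = 0$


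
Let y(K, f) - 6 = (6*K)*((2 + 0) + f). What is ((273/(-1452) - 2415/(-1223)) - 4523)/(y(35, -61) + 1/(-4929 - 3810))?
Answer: 23387756344191/64061116767164 ≈ 0.36509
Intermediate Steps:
y(K, f) = 6 + 6*K*(2 + f) (y(K, f) = 6 + (6*K)*((2 + 0) + f) = 6 + (6*K)*(2 + f) = 6 + 6*K*(2 + f))
((273/(-1452) - 2415/(-1223)) - 4523)/(y(35, -61) + 1/(-4929 - 3810)) = ((273/(-1452) - 2415/(-1223)) - 4523)/((6 + 12*35 + 6*35*(-61)) + 1/(-4929 - 3810)) = ((273*(-1/1452) - 2415*(-1/1223)) - 4523)/((6 + 420 - 12810) + 1/(-8739)) = ((-91/484 + 2415/1223) - 4523)/(-12384 - 1/8739) = (1057567/591932 - 4523)/(-108223777/8739) = -2676250869/591932*(-8739/108223777) = 23387756344191/64061116767164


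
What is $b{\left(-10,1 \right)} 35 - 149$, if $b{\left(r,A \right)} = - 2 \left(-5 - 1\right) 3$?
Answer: $1111$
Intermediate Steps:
$b{\left(r,A \right)} = 36$ ($b{\left(r,A \right)} = - 2 \left(-5 - 1\right) 3 = \left(-2\right) \left(-6\right) 3 = 12 \cdot 3 = 36$)
$b{\left(-10,1 \right)} 35 - 149 = 36 \cdot 35 - 149 = 1260 - 149 = 1111$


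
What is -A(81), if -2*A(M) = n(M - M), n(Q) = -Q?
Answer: 0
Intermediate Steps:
A(M) = 0 (A(M) = -(-1)*(M - M)/2 = -(-1)*0/2 = -½*0 = 0)
-A(81) = -1*0 = 0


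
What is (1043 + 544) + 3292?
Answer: 4879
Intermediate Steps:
(1043 + 544) + 3292 = 1587 + 3292 = 4879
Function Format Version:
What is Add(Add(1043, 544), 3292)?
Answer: 4879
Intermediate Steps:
Add(Add(1043, 544), 3292) = Add(1587, 3292) = 4879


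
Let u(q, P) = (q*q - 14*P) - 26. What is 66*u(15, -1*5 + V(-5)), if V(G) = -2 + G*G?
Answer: -3498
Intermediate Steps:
V(G) = -2 + G²
u(q, P) = -26 + q² - 14*P (u(q, P) = (q² - 14*P) - 26 = -26 + q² - 14*P)
66*u(15, -1*5 + V(-5)) = 66*(-26 + 15² - 14*(-1*5 + (-2 + (-5)²))) = 66*(-26 + 225 - 14*(-5 + (-2 + 25))) = 66*(-26 + 225 - 14*(-5 + 23)) = 66*(-26 + 225 - 14*18) = 66*(-26 + 225 - 252) = 66*(-53) = -3498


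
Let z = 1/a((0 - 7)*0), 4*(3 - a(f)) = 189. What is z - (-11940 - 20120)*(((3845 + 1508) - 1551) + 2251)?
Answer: 34348474856/177 ≈ 1.9406e+8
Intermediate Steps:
a(f) = -177/4 (a(f) = 3 - ¼*189 = 3 - 189/4 = -177/4)
z = -4/177 (z = 1/(-177/4) = -4/177 ≈ -0.022599)
z - (-11940 - 20120)*(((3845 + 1508) - 1551) + 2251) = -4/177 - (-11940 - 20120)*(((3845 + 1508) - 1551) + 2251) = -4/177 - (-32060)*((5353 - 1551) + 2251) = -4/177 - (-32060)*(3802 + 2251) = -4/177 - (-32060)*6053 = -4/177 - 1*(-194059180) = -4/177 + 194059180 = 34348474856/177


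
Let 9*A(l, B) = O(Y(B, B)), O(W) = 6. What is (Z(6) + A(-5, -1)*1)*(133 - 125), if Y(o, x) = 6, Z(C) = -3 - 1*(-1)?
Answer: -32/3 ≈ -10.667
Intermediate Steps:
Z(C) = -2 (Z(C) = -3 + 1 = -2)
A(l, B) = ⅔ (A(l, B) = (⅑)*6 = ⅔)
(Z(6) + A(-5, -1)*1)*(133 - 125) = (-2 + (⅔)*1)*(133 - 125) = (-2 + ⅔)*8 = -4/3*8 = -32/3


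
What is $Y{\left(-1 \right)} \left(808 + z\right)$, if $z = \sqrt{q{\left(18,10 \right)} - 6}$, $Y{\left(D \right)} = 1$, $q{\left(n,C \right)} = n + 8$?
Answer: $808 + 2 \sqrt{5} \approx 812.47$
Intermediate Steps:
$q{\left(n,C \right)} = 8 + n$
$z = 2 \sqrt{5}$ ($z = \sqrt{\left(8 + 18\right) - 6} = \sqrt{26 - 6} = \sqrt{20} = 2 \sqrt{5} \approx 4.4721$)
$Y{\left(-1 \right)} \left(808 + z\right) = 1 \left(808 + 2 \sqrt{5}\right) = 808 + 2 \sqrt{5}$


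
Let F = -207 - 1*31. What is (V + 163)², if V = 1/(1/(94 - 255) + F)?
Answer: 39010467338896/1468345761 ≈ 26568.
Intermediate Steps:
F = -238 (F = -207 - 31 = -238)
V = -161/38319 (V = 1/(1/(94 - 255) - 238) = 1/(1/(-161) - 238) = 1/(-1/161 - 238) = 1/(-38319/161) = -161/38319 ≈ -0.0042016)
(V + 163)² = (-161/38319 + 163)² = (6245836/38319)² = 39010467338896/1468345761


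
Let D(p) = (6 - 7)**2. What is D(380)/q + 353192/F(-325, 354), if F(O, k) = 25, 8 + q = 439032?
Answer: 155059764633/10975600 ≈ 14128.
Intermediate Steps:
q = 439024 (q = -8 + 439032 = 439024)
D(p) = 1 (D(p) = (-1)**2 = 1)
D(380)/q + 353192/F(-325, 354) = 1/439024 + 353192/25 = 155059764633/10975600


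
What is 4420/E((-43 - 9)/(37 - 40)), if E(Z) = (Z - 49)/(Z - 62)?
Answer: 118456/19 ≈ 6234.5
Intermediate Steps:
E(Z) = (-49 + Z)/(-62 + Z)
4420/E((-43 - 9)/(37 - 40)) = 4420/(((-49 + (-43 - 9)/(37 - 40))/(-62 + (-43 - 9)/(37 - 40)))) = 4420/(((-49 - 52/(-3))/(-62 - 52/(-3)))) = 4420/(((-49 - 52*(-⅓))/(-62 - 52*(-⅓)))) = 4420/(((-49 + 52/3)/(-62 + 52/3))) = 4420/((-95/3/(-134/3))) = 4420/((-3/134*(-95/3))) = 4420/(95/134) = 4420*(134/95) = 118456/19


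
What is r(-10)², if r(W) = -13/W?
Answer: 169/100 ≈ 1.6900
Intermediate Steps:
r(-10)² = (-13/(-10))² = (-13*(-⅒))² = (13/10)² = 169/100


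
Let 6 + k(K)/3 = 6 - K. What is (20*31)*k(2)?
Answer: -3720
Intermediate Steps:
k(K) = -3*K (k(K) = -18 + 3*(6 - K) = -18 + (18 - 3*K) = -3*K)
(20*31)*k(2) = (20*31)*(-3*2) = 620*(-6) = -3720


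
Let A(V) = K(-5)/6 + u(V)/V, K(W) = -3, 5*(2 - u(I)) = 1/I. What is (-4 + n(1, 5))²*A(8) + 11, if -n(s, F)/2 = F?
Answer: -3089/80 ≈ -38.612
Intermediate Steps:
u(I) = 2 - 1/(5*I)
n(s, F) = -2*F
A(V) = -½ + (2 - 1/(5*V))/V (A(V) = -3/6 + (2 - 1/(5*V))/V = -3*⅙ + (2 - 1/(5*V))/V = -½ + (2 - 1/(5*V))/V)
(-4 + n(1, 5))²*A(8) + 11 = (-4 - 2*5)²*(-½ + 2/8 - ⅕/8²) + 11 = (-4 - 10)²*(-½ + 2*(⅛) - ⅕*1/64) + 11 = (-14)²*(-½ + ¼ - 1/320) + 11 = 196*(-81/320) + 11 = -3969/80 + 11 = -3089/80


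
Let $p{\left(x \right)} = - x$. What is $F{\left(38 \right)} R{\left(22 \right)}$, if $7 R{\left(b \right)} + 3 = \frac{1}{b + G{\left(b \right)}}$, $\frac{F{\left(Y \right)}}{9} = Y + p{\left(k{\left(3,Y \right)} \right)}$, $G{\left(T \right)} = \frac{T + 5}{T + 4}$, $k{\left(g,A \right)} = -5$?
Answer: $- \frac{97911}{599} \approx -163.46$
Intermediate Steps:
$G{\left(T \right)} = \frac{5 + T}{4 + T}$
$F{\left(Y \right)} = 45 + 9 Y$ ($F{\left(Y \right)} = 9 \left(Y - -5\right) = 9 \left(Y + 5\right) = 9 \left(5 + Y\right) = 45 + 9 Y$)
$R{\left(b \right)} = - \frac{3}{7} + \frac{1}{7 \left(b + \frac{5 + b}{4 + b}\right)}$
$F{\left(38 \right)} R{\left(22 \right)} = \left(45 + 9 \cdot 38\right) \frac{-11 - 308 - 3 \cdot 22^{2}}{7 \left(5 + 22^{2} + 5 \cdot 22\right)} = \left(45 + 342\right) \frac{-11 - 308 - 1452}{7 \left(5 + 484 + 110\right)} = 387 \frac{-11 - 308 - 1452}{7 \cdot 599} = 387 \cdot \frac{1}{7} \cdot \frac{1}{599} \left(-1771\right) = 387 \left(- \frac{253}{599}\right) = - \frac{97911}{599}$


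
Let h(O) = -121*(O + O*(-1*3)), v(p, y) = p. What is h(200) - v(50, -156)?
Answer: 48350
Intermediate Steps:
h(O) = 242*O (h(O) = -121*(O + O*(-3)) = -121*(O - 3*O) = -(-242)*O = 242*O)
h(200) - v(50, -156) = 242*200 - 1*50 = 48400 - 50 = 48350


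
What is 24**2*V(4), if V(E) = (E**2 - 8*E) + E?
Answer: -6912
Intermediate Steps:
V(E) = E**2 - 7*E
24**2*V(4) = 24**2*(4*(-7 + 4)) = 576*(4*(-3)) = 576*(-12) = -6912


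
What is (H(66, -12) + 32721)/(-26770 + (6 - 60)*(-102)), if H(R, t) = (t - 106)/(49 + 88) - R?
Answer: -4473617/2912894 ≈ -1.5358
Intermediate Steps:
H(R, t) = -106/137 - R + t/137 (H(R, t) = (-106 + t)/137 - R = (-106 + t)*(1/137) - R = (-106/137 + t/137) - R = -106/137 - R + t/137)
(H(66, -12) + 32721)/(-26770 + (6 - 60)*(-102)) = ((-106/137 - 1*66 + (1/137)*(-12)) + 32721)/(-26770 + (6 - 60)*(-102)) = ((-106/137 - 66 - 12/137) + 32721)/(-26770 - 54*(-102)) = (-9160/137 + 32721)/(-26770 + 5508) = (4473617/137)/(-21262) = (4473617/137)*(-1/21262) = -4473617/2912894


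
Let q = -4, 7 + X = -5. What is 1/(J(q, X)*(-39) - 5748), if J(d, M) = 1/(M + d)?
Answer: -16/91929 ≈ -0.00017405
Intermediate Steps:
X = -12 (X = -7 - 5 = -12)
1/(J(q, X)*(-39) - 5748) = 1/(-39/(-12 - 4) - 5748) = 1/(-39/(-16) - 5748) = 1/(-1/16*(-39) - 5748) = 1/(39/16 - 5748) = 1/(-91929/16) = -16/91929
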